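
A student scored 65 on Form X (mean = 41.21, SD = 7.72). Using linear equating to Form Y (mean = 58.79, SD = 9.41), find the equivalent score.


slope = SD_Y / SD_X = 9.41 / 7.72 ~ 1.2189
intercept = mean_Y - slope * mean_X = 58.79 - (9.41 / 7.72) * 41.21 ~ 8.5586
Y = slope * X + intercept. To avoid rounding drift from the rounded slope/intercept, evaluate the equivalent form Y = mean_Y + SD_Y * (X - mean_X) / SD_X at full precision:
Y = 58.79 + 9.41 * (65 - 41.21) / 7.72
Y = 58.79 + 9.41 * 23.79 / 7.72
Y = 58.79 + 223.8639 / 7.72
Y = 58.79 + 28.9979
Y = 87.7879

87.7879


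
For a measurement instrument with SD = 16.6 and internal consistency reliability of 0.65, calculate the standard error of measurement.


SEM = SD * sqrt(1 - rxx)
SEM = 16.6 * sqrt(1 - 0.65)
SEM = 16.6 * sqrt(0.35) = 16.6 * 0.591608
SEM = 9.8207

9.8207


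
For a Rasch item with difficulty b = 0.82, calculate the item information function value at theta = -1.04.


P = 1/(1+exp(-(-1.04-0.82))) = 0.1347
I = P*(1-P) = 0.1347 * 0.8653
I = 0.1166

0.1166


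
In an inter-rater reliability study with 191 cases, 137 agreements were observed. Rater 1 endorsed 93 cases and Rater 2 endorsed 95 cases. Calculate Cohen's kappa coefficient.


P_o = 137/191 = 0.717277
P_e = (93*95 + 98*96) / 36481 = 0.500069
kappa = (P_o - P_e) / (1 - P_e)
kappa = (0.717277 - 0.500069) / (1 - 0.500069)
kappa = 0.4345

0.4345


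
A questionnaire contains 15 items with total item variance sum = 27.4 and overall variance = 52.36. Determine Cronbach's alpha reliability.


alpha = (k/(k-1)) * (1 - sum(si^2)/s_total^2)
= (15/14) * (1 - 27.4/52.36)
alpha = 0.5107

0.5107


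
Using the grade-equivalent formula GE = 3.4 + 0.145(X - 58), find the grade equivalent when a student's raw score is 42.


raw - median = 42 - 58 = -16
slope * diff = 0.145 * -16 = -2.32
GE = 3.4 + -2.32
GE = 1.08

1.08


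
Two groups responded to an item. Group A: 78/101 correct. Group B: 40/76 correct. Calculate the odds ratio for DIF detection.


Odds_A = 78/23 = 3.3913
Odds_B = 40/36 = 1.1111
OR = Odds_A / Odds_B = 3.3913 / 1.1111
Exactly, OR = (78 * 36) / (23 * 40) = 2808 / 920
OR = 3.0522

3.0522


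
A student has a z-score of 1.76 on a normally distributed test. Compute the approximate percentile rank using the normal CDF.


CDF(z) = 0.5 * (1 + erf(z/sqrt(2)))
erf(1.2445) = 0.9216
CDF = 0.9608
Percentile rank = 0.9608 * 100 = 96.08

96.08


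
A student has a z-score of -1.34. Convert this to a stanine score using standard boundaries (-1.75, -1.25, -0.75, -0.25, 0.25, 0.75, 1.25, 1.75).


Stanine boundaries: [-1.75, -1.25, -0.75, -0.25, 0.25, 0.75, 1.25, 1.75]
z = -1.34
Check each boundary:
  z >= -1.75 -> could be stanine 2
  z < -1.25
  z < -0.75
  z < -0.25
  z < 0.25
  z < 0.75
  z < 1.25
  z < 1.75
Highest qualifying boundary gives stanine = 2

2


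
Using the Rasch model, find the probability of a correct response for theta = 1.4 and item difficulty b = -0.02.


theta - b = 1.4 - -0.02 = 1.42
exp(-(theta - b)) = exp(-1.42) = 0.2417
P = 1 / (1 + 0.2417)
P = 0.8053

0.8053


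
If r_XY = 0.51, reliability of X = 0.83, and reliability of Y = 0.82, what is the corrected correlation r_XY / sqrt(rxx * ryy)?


r_corrected = rxy / sqrt(rxx * ryy)
= 0.51 / sqrt(0.83 * 0.82)
= 0.51 / sqrt(0.6806)
= 0.51 / 0.824985
r_corrected = 0.6182

0.6182


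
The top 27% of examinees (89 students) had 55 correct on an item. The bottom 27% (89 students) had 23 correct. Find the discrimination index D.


p_upper = 55/89 = 0.618
p_lower = 23/89 = 0.2584
D = 0.618 - 0.2584 = 0.3596

0.3596


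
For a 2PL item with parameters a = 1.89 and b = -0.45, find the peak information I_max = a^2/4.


For 2PL, max info at theta = b = -0.45
I_max = a^2 / 4 = 1.89^2 / 4
= 3.5721 / 4
I_max = 0.893

0.893


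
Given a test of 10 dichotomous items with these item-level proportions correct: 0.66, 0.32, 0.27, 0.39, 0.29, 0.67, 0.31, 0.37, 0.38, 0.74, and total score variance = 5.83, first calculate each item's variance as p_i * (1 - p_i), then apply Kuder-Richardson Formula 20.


For each item, compute p_i * q_i:
  Item 1: 0.66 * 0.34 = 0.2244
  Item 2: 0.32 * 0.68 = 0.2176
  Item 3: 0.27 * 0.73 = 0.1971
  Item 4: 0.39 * 0.61 = 0.2379
  Item 5: 0.29 * 0.71 = 0.2059
  Item 6: 0.67 * 0.33 = 0.2211
  Item 7: 0.31 * 0.69 = 0.2139
  Item 8: 0.37 * 0.63 = 0.2331
  Item 9: 0.38 * 0.62 = 0.2356
  Item 10: 0.74 * 0.26 = 0.1924
Sum(p_i * q_i) = 0.2244 + 0.2176 + 0.1971 + 0.2379 + 0.2059 + 0.2211 + 0.2139 + 0.2331 + 0.2356 + 0.1924 = 2.179
KR-20 = (k/(k-1)) * (1 - Sum(p_i*q_i) / Var_total)
= (10/9) * (1 - 2.179/5.83)
= 1.1111 * 0.6262
KR-20 = 0.6958

0.6958


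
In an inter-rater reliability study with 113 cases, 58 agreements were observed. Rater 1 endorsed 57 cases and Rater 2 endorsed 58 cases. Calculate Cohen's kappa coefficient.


P_o = 58/113 = 0.513274
P_e = (57*58 + 56*55) / 12769 = 0.500117
kappa = (P_o - P_e) / (1 - P_e)
kappa = (0.513274 - 0.500117) / (1 - 0.500117)
kappa = 0.0263

0.0263


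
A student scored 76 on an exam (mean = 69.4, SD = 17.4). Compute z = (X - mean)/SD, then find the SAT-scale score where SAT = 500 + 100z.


z = (X - mean) / SD = (76 - 69.4) / 17.4
z = 6.6 / 17.4
z = 0.3793
SAT-scale = SAT = 500 + 100z
Carry z at full precision (z = 6.6 / 17.4) into the conversion:
SAT-scale = 500 + 100 * (6.6 / 17.4) = 500 + 660 / 17.4
SAT-scale = 500 + 37.931
SAT-scale = 537.931

537.931


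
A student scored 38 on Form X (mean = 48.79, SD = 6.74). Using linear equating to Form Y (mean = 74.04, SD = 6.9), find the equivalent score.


slope = SD_Y / SD_X = 6.9 / 6.74 ~ 1.0237
intercept = mean_Y - slope * mean_X = 74.04 - (6.9 / 6.74) * 48.79 ~ 24.0918
Y = slope * X + intercept. To avoid rounding drift from the rounded slope/intercept, evaluate the equivalent form Y = mean_Y + SD_Y * (X - mean_X) / SD_X at full precision:
Y = 74.04 + 6.9 * (38 - 48.79) / 6.74
Y = 74.04 - 6.9 * 10.79 / 6.74
Y = 74.04 - 74.451 / 6.74
Y = 74.04 - 11.0461
Y = 62.9939

62.9939


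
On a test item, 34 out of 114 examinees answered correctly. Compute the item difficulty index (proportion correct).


Item difficulty p = number correct / total examinees
p = 34 / 114
p = 0.2982

0.2982


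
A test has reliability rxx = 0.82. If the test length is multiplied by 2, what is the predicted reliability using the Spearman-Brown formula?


r_new = (n * rxx) / (1 + (n-1) * rxx)
r_new = (2 * 0.82) / (1 + 1 * 0.82)
r_new = 1.64 / 1.82
r_new = 0.9011

0.9011


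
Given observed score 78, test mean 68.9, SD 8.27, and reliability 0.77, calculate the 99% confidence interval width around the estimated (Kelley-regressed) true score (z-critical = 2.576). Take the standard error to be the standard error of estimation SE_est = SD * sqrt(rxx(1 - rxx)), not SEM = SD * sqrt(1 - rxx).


True score estimate = 0.77*78 + 0.23*68.9 = 75.907
SE_est = SD * sqrt(rxx * (1 - rxx)) = 8.27 * sqrt(0.77 * 0.23) = 8.27 * sqrt(0.1771) = 3.480285
CI = T_est +/- z * SE_est, so width = 2 * z * SE_est = 2 * 2.576 * 3.480285
Width = 17.9304

17.9304


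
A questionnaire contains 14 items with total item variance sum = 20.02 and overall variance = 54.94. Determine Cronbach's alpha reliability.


alpha = (k/(k-1)) * (1 - sum(si^2)/s_total^2)
= (14/13) * (1 - 20.02/54.94)
alpha = 0.6845

0.6845


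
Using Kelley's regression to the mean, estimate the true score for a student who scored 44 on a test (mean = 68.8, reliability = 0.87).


T_est = rxx * X + (1 - rxx) * mean
T_est = 0.87 * 44 + 0.13 * 68.8
T_est = 38.28 + 8.944
T_est = 47.224

47.224


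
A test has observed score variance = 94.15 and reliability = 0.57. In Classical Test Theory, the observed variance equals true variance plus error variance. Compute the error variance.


var_true = rxx * var_obs = 0.57 * 94.15 = 53.6655
var_error = var_obs - var_true
var_error = 94.15 - 53.6655
var_error = 40.4845

40.4845


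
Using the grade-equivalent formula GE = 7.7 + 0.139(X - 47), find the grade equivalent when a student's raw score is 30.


raw - median = 30 - 47 = -17
slope * diff = 0.139 * -17 = -2.363
GE = 7.7 + -2.363
GE = 5.337

5.337


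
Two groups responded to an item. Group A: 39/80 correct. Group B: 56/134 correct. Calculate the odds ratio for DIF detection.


Odds_A = 39/41 = 0.9512
Odds_B = 56/78 = 0.7179
OR = Odds_A / Odds_B = 0.9512 / 0.7179
Exactly, OR = (39 * 78) / (41 * 56) = 3042 / 2296
OR = 1.3249

1.3249


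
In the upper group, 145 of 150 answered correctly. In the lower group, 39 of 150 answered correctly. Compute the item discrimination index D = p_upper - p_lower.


p_upper = 145/150 = 0.9667
p_lower = 39/150 = 0.26
D = 0.9667 - 0.26 = 0.7067

0.7067


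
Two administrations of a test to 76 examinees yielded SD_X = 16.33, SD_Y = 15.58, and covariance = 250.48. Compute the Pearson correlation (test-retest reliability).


r = cov(X,Y) / (SD_X * SD_Y)
r = 250.48 / (16.33 * 15.58)
r = 250.48 / 254.4214
r = 0.9845

0.9845


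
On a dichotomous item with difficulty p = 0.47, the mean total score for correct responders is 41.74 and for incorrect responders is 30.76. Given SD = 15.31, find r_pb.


q = 1 - p = 0.53
rpb = ((M1 - M0) / SD) * sqrt(p * q)
rpb = ((41.74 - 30.76) / 15.31) * sqrt(0.47 * 0.53)
rpb = 0.3579

0.3579


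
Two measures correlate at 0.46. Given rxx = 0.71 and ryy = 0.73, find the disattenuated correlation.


r_corrected = rxy / sqrt(rxx * ryy)
= 0.46 / sqrt(0.71 * 0.73)
= 0.46 / sqrt(0.5183)
= 0.46 / 0.719931
r_corrected = 0.639

0.639


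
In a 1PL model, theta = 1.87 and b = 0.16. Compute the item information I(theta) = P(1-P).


P = 1/(1+exp(-(1.87-0.16))) = 0.8468
I = P*(1-P) = 0.8468 * 0.1532
I = 0.1297

0.1297


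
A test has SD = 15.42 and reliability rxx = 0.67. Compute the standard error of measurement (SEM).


SEM = SD * sqrt(1 - rxx)
SEM = 15.42 * sqrt(1 - 0.67)
SEM = 15.42 * sqrt(0.33) = 15.42 * 0.574456
SEM = 8.8581

8.8581


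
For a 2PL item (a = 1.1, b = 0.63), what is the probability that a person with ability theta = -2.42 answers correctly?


a*(theta - b) = 1.1 * (-2.42 - 0.63) = -3.355
exp(--3.355) = 28.6456
P = 1 / (1 + 28.6456)
P = 0.0337

0.0337


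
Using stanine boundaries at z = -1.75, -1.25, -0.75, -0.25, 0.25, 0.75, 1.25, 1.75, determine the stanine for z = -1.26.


Stanine boundaries: [-1.75, -1.25, -0.75, -0.25, 0.25, 0.75, 1.25, 1.75]
z = -1.26
Check each boundary:
  z >= -1.75 -> could be stanine 2
  z < -1.25
  z < -0.75
  z < -0.25
  z < 0.25
  z < 0.75
  z < 1.25
  z < 1.75
Highest qualifying boundary gives stanine = 2

2


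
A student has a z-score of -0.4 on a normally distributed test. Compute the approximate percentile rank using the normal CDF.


CDF(z) = 0.5 * (1 + erf(z/sqrt(2)))
erf(-0.2828) = -0.3108
CDF = 0.3446
Percentile rank = 0.3446 * 100 = 34.46

34.46


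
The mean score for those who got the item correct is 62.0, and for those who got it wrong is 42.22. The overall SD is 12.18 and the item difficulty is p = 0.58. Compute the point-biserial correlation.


q = 1 - p = 0.42
rpb = ((M1 - M0) / SD) * sqrt(p * q)
rpb = ((62.0 - 42.22) / 12.18) * sqrt(0.58 * 0.42)
rpb = 0.8015

0.8015


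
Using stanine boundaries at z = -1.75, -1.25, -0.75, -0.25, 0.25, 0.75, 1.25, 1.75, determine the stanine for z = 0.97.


Stanine boundaries: [-1.75, -1.25, -0.75, -0.25, 0.25, 0.75, 1.25, 1.75]
z = 0.97
Check each boundary:
  z >= -1.75 -> could be stanine 2
  z >= -1.25 -> could be stanine 3
  z >= -0.75 -> could be stanine 4
  z >= -0.25 -> could be stanine 5
  z >= 0.25 -> could be stanine 6
  z >= 0.75 -> could be stanine 7
  z < 1.25
  z < 1.75
Highest qualifying boundary gives stanine = 7

7


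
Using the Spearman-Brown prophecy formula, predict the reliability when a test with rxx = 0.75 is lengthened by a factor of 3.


r_new = (n * rxx) / (1 + (n-1) * rxx)
r_new = (3 * 0.75) / (1 + 2 * 0.75)
r_new = 2.25 / 2.5
r_new = 0.9

0.9


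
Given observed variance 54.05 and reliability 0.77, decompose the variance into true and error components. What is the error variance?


var_true = rxx * var_obs = 0.77 * 54.05 = 41.6185
var_error = var_obs - var_true
var_error = 54.05 - 41.6185
var_error = 12.4315

12.4315


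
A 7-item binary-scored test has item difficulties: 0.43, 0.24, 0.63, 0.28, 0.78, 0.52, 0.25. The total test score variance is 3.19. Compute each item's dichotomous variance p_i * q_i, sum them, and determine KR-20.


For each item, compute p_i * q_i:
  Item 1: 0.43 * 0.57 = 0.2451
  Item 2: 0.24 * 0.76 = 0.1824
  Item 3: 0.63 * 0.37 = 0.2331
  Item 4: 0.28 * 0.72 = 0.2016
  Item 5: 0.78 * 0.22 = 0.1716
  Item 6: 0.52 * 0.48 = 0.2496
  Item 7: 0.25 * 0.75 = 0.1875
Sum(p_i * q_i) = 0.2451 + 0.1824 + 0.2331 + 0.2016 + 0.1716 + 0.2496 + 0.1875 = 1.4709
KR-20 = (k/(k-1)) * (1 - Sum(p_i*q_i) / Var_total)
= (7/6) * (1 - 1.4709/3.19)
= 1.1667 * 0.5389
KR-20 = 0.6287

0.6287


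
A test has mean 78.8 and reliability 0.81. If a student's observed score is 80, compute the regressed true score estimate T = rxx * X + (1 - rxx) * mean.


T_est = rxx * X + (1 - rxx) * mean
T_est = 0.81 * 80 + 0.19 * 78.8
T_est = 64.8 + 14.972
T_est = 79.772

79.772


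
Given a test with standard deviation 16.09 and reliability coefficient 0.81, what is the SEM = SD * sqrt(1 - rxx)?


SEM = SD * sqrt(1 - rxx)
SEM = 16.09 * sqrt(1 - 0.81)
SEM = 16.09 * sqrt(0.19) = 16.09 * 0.43589
SEM = 7.0135

7.0135


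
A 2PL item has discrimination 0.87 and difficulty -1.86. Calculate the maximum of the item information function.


For 2PL, max info at theta = b = -1.86
I_max = a^2 / 4 = 0.87^2 / 4
= 0.7569 / 4
I_max = 0.1892

0.1892


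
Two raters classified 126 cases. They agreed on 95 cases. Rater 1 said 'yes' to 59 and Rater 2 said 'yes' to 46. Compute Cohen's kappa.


P_o = 95/126 = 0.753968
P_e = (59*46 + 67*80) / 15876 = 0.508566
kappa = (P_o - P_e) / (1 - P_e)
kappa = (0.753968 - 0.508566) / (1 - 0.508566)
kappa = 0.4994

0.4994


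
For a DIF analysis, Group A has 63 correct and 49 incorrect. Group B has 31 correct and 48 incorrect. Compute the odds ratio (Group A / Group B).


Odds_A = 63/49 = 1.2857
Odds_B = 31/48 = 0.6458
OR = Odds_A / Odds_B = 1.2857 / 0.6458
Exactly, OR = (63 * 48) / (49 * 31) = 3024 / 1519
OR = 1.9908

1.9908


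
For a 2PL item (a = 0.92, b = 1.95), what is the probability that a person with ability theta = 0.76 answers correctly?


a*(theta - b) = 0.92 * (0.76 - 1.95) = -1.0948
exp(--1.0948) = 2.9886
P = 1 / (1 + 2.9886)
P = 0.2507

0.2507


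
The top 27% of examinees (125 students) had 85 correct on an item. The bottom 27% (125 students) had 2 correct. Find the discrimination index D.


p_upper = 85/125 = 0.68
p_lower = 2/125 = 0.016
D = 0.68 - 0.016 = 0.664

0.664


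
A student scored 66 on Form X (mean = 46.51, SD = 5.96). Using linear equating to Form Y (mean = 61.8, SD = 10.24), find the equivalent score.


slope = SD_Y / SD_X = 10.24 / 5.96 ~ 1.7181
intercept = mean_Y - slope * mean_X = 61.8 - (10.24 / 5.96) * 46.51 ~ -18.1098
Y = slope * X + intercept. To avoid rounding drift from the rounded slope/intercept, evaluate the equivalent form Y = mean_Y + SD_Y * (X - mean_X) / SD_X at full precision:
Y = 61.8 + 10.24 * (66 - 46.51) / 5.96
Y = 61.8 + 10.24 * 19.49 / 5.96
Y = 61.8 + 199.5776 / 5.96
Y = 61.8 + 33.4862
Y = 95.2862

95.2862


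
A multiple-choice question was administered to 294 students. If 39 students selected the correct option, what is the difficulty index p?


Item difficulty p = number correct / total examinees
p = 39 / 294
p = 0.1327

0.1327


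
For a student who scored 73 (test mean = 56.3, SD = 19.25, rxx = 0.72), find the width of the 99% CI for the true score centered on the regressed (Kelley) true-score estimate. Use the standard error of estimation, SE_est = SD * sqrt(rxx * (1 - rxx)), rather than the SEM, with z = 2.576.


True score estimate = 0.72*73 + 0.28*56.3 = 68.324
SE_est = SD * sqrt(rxx * (1 - rxx)) = 19.25 * sqrt(0.72 * 0.28) = 19.25 * sqrt(0.2016) = 8.643229
CI = T_est +/- z * SE_est, so width = 2 * z * SE_est = 2 * 2.576 * 8.643229
Width = 44.5299

44.5299


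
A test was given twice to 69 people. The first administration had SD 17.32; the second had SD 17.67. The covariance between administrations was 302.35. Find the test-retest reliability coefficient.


r = cov(X,Y) / (SD_X * SD_Y)
r = 302.35 / (17.32 * 17.67)
r = 302.35 / 306.0444
r = 0.9879

0.9879


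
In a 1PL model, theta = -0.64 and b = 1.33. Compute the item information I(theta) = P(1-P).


P = 1/(1+exp(-(-0.64-1.33))) = 0.1224
I = P*(1-P) = 0.1224 * 0.8776
I = 0.1074

0.1074


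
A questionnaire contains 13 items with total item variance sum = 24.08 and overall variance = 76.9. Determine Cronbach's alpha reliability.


alpha = (k/(k-1)) * (1 - sum(si^2)/s_total^2)
= (13/12) * (1 - 24.08/76.9)
alpha = 0.7441

0.7441


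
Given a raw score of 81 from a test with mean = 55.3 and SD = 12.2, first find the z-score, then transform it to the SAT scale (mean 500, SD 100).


z = (X - mean) / SD = (81 - 55.3) / 12.2
z = 25.7 / 12.2
z = 2.1066
SAT-scale = SAT = 500 + 100z
Carry z at full precision (z = 25.7 / 12.2) into the conversion:
SAT-scale = 500 + 100 * (25.7 / 12.2) = 500 + 2570 / 12.2
SAT-scale = 500 + 210.6557
SAT-scale = 710.6557

710.6557


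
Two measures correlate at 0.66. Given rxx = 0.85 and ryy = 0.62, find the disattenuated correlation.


r_corrected = rxy / sqrt(rxx * ryy)
= 0.66 / sqrt(0.85 * 0.62)
= 0.66 / sqrt(0.527)
= 0.66 / 0.725948
r_corrected = 0.9092

0.9092


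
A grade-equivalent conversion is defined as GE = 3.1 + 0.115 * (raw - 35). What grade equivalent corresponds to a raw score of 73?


raw - median = 73 - 35 = 38
slope * diff = 0.115 * 38 = 4.37
GE = 3.1 + 4.37
GE = 7.47

7.47


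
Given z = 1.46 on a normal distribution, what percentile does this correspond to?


CDF(z) = 0.5 * (1 + erf(z/sqrt(2)))
erf(1.0324) = 0.8557
CDF = 0.9279
Percentile rank = 0.9279 * 100 = 92.79

92.79


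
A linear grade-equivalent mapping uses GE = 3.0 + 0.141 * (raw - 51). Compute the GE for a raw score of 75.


raw - median = 75 - 51 = 24
slope * diff = 0.141 * 24 = 3.384
GE = 3.0 + 3.384
GE = 6.384

6.384


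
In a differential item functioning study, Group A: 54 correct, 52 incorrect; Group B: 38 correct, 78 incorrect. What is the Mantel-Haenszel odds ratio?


Odds_A = 54/52 = 1.0385
Odds_B = 38/78 = 0.4872
OR = Odds_A / Odds_B = 1.0385 / 0.4872
Exactly, OR = (54 * 78) / (52 * 38) = 4212 / 1976
OR = 2.1316

2.1316


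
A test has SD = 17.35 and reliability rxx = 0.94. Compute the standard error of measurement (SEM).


SEM = SD * sqrt(1 - rxx)
SEM = 17.35 * sqrt(1 - 0.94)
SEM = 17.35 * sqrt(0.06) = 17.35 * 0.244949
SEM = 4.2499

4.2499


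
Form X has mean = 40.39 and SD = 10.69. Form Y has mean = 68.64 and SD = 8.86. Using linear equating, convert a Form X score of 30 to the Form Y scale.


slope = SD_Y / SD_X = 8.86 / 10.69 ~ 0.8288
intercept = mean_Y - slope * mean_X = 68.64 - (8.86 / 10.69) * 40.39 ~ 35.1643
Y = slope * X + intercept. To avoid rounding drift from the rounded slope/intercept, evaluate the equivalent form Y = mean_Y + SD_Y * (X - mean_X) / SD_X at full precision:
Y = 68.64 + 8.86 * (30 - 40.39) / 10.69
Y = 68.64 - 8.86 * 10.39 / 10.69
Y = 68.64 - 92.0554 / 10.69
Y = 68.64 - 8.6114
Y = 60.0286

60.0286


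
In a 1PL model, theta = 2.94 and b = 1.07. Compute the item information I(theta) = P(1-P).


P = 1/(1+exp(-(2.94-1.07))) = 0.8665
I = P*(1-P) = 0.8665 * 0.1335
I = 0.1157

0.1157


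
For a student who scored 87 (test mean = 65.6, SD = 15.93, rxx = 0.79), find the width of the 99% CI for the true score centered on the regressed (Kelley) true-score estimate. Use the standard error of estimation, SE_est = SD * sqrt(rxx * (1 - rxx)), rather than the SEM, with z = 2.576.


True score estimate = 0.79*87 + 0.21*65.6 = 82.506
SE_est = SD * sqrt(rxx * (1 - rxx)) = 15.93 * sqrt(0.79 * 0.21) = 15.93 * sqrt(0.1659) = 6.48842
CI = T_est +/- z * SE_est, so width = 2 * z * SE_est = 2 * 2.576 * 6.48842
Width = 33.4283

33.4283


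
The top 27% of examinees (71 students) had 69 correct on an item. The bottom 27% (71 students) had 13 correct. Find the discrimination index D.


p_upper = 69/71 = 0.9718
p_lower = 13/71 = 0.1831
D = 0.9718 - 0.1831 = 0.7887

0.7887


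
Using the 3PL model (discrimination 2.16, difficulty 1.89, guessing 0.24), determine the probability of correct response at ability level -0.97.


logit = 2.16*(-0.97 - 1.89) = -6.1776
P* = 1/(1 + exp(--6.1776)) = 0.0021
P = 0.24 + (1 - 0.24) * 0.0021
P = 0.2416

0.2416


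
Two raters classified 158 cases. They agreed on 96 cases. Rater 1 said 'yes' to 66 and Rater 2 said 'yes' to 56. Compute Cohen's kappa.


P_o = 96/158 = 0.607595
P_e = (66*56 + 92*102) / 24964 = 0.523954
kappa = (P_o - P_e) / (1 - P_e)
kappa = (0.607595 - 0.523954) / (1 - 0.523954)
kappa = 0.1757

0.1757


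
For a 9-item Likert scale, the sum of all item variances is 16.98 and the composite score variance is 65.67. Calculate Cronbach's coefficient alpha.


alpha = (k/(k-1)) * (1 - sum(si^2)/s_total^2)
= (9/8) * (1 - 16.98/65.67)
alpha = 0.8341

0.8341


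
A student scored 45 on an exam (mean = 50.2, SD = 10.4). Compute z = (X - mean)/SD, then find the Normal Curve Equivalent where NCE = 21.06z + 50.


z = (X - mean) / SD = (45 - 50.2) / 10.4
z = -5.2 / 10.4
z = -0.5
NCE = NCE = 21.06z + 50
Carry z at full precision (z = -5.2 / 10.4) into the conversion:
NCE = 21.06 * (-5.2 / 10.4) + 50 = -109.512 / 10.4 + 50
NCE = -10.53 + 50
NCE = 39.47

39.47


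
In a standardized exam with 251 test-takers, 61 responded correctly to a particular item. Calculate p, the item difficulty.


Item difficulty p = number correct / total examinees
p = 61 / 251
p = 0.243

0.243


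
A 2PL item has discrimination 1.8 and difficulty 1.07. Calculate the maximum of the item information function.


For 2PL, max info at theta = b = 1.07
I_max = a^2 / 4 = 1.8^2 / 4
= 3.24 / 4
I_max = 0.81

0.81


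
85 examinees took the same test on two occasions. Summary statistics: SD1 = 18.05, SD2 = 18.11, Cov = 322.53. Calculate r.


r = cov(X,Y) / (SD_X * SD_Y)
r = 322.53 / (18.05 * 18.11)
r = 322.53 / 326.8855
r = 0.9867

0.9867


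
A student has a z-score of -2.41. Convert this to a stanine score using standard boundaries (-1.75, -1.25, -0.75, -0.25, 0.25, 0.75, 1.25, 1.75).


Stanine boundaries: [-1.75, -1.25, -0.75, -0.25, 0.25, 0.75, 1.25, 1.75]
z = -2.41
Check each boundary:
  z < -1.75
  z < -1.25
  z < -0.75
  z < -0.25
  z < 0.25
  z < 0.75
  z < 1.25
  z < 1.75
Highest qualifying boundary gives stanine = 1

1


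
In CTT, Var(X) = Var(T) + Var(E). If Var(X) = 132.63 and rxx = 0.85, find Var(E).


var_true = rxx * var_obs = 0.85 * 132.63 = 112.7355
var_error = var_obs - var_true
var_error = 132.63 - 112.7355
var_error = 19.8945

19.8945


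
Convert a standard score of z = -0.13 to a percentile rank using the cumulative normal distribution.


CDF(z) = 0.5 * (1 + erf(z/sqrt(2)))
erf(-0.0919) = -0.1034
CDF = 0.4483
Percentile rank = 0.4483 * 100 = 44.83

44.83


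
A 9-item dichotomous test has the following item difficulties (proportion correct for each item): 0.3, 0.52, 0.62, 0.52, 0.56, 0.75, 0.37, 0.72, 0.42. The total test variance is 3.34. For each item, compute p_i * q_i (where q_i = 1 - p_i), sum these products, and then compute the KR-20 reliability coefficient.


For each item, compute p_i * q_i:
  Item 1: 0.3 * 0.7 = 0.21
  Item 2: 0.52 * 0.48 = 0.2496
  Item 3: 0.62 * 0.38 = 0.2356
  Item 4: 0.52 * 0.48 = 0.2496
  Item 5: 0.56 * 0.44 = 0.2464
  Item 6: 0.75 * 0.25 = 0.1875
  Item 7: 0.37 * 0.63 = 0.2331
  Item 8: 0.72 * 0.28 = 0.2016
  Item 9: 0.42 * 0.58 = 0.2436
Sum(p_i * q_i) = 0.21 + 0.2496 + 0.2356 + 0.2496 + 0.2464 + 0.1875 + 0.2331 + 0.2016 + 0.2436 = 2.057
KR-20 = (k/(k-1)) * (1 - Sum(p_i*q_i) / Var_total)
= (9/8) * (1 - 2.057/3.34)
= 1.125 * 0.3841
KR-20 = 0.4321

0.4321


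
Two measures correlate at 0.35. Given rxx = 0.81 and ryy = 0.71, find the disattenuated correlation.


r_corrected = rxy / sqrt(rxx * ryy)
= 0.35 / sqrt(0.81 * 0.71)
= 0.35 / sqrt(0.5751)
= 0.35 / 0.758353
r_corrected = 0.4615

0.4615


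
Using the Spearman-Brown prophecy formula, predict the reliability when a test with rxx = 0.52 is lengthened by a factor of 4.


r_new = (n * rxx) / (1 + (n-1) * rxx)
r_new = (4 * 0.52) / (1 + 3 * 0.52)
r_new = 2.08 / 2.56
r_new = 0.8125

0.8125


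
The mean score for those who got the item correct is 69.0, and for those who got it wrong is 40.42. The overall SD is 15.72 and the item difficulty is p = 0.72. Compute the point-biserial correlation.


q = 1 - p = 0.28
rpb = ((M1 - M0) / SD) * sqrt(p * q)
rpb = ((69.0 - 40.42) / 15.72) * sqrt(0.72 * 0.28)
rpb = 0.8163

0.8163


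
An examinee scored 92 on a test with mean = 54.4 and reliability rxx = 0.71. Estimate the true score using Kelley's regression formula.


T_est = rxx * X + (1 - rxx) * mean
T_est = 0.71 * 92 + 0.29 * 54.4
T_est = 65.32 + 15.776
T_est = 81.096

81.096


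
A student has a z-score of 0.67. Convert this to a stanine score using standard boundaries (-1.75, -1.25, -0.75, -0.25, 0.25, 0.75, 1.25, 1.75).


Stanine boundaries: [-1.75, -1.25, -0.75, -0.25, 0.25, 0.75, 1.25, 1.75]
z = 0.67
Check each boundary:
  z >= -1.75 -> could be stanine 2
  z >= -1.25 -> could be stanine 3
  z >= -0.75 -> could be stanine 4
  z >= -0.25 -> could be stanine 5
  z >= 0.25 -> could be stanine 6
  z < 0.75
  z < 1.25
  z < 1.75
Highest qualifying boundary gives stanine = 6

6


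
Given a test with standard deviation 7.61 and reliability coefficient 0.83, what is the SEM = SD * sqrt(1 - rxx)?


SEM = SD * sqrt(1 - rxx)
SEM = 7.61 * sqrt(1 - 0.83)
SEM = 7.61 * sqrt(0.17) = 7.61 * 0.412311
SEM = 3.1377

3.1377


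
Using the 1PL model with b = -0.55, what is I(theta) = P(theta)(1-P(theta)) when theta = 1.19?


P = 1/(1+exp(-(1.19--0.55))) = 0.8507
I = P*(1-P) = 0.8507 * 0.1493
I = 0.127

0.127


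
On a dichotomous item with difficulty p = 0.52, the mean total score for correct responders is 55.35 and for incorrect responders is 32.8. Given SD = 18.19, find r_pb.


q = 1 - p = 0.48
rpb = ((M1 - M0) / SD) * sqrt(p * q)
rpb = ((55.35 - 32.8) / 18.19) * sqrt(0.52 * 0.48)
rpb = 0.6193

0.6193


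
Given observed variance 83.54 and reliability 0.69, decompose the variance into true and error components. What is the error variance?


var_true = rxx * var_obs = 0.69 * 83.54 = 57.6426
var_error = var_obs - var_true
var_error = 83.54 - 57.6426
var_error = 25.8974

25.8974


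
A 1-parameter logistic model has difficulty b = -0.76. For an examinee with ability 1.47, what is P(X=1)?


theta - b = 1.47 - -0.76 = 2.23
exp(-(theta - b)) = exp(-2.23) = 0.1075
P = 1 / (1 + 0.1075)
P = 0.9029

0.9029


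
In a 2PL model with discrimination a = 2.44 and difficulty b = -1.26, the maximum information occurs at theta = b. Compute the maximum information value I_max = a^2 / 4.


For 2PL, max info at theta = b = -1.26
I_max = a^2 / 4 = 2.44^2 / 4
= 5.9536 / 4
I_max = 1.4884

1.4884


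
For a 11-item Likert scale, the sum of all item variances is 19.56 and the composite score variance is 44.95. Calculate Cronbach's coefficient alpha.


alpha = (k/(k-1)) * (1 - sum(si^2)/s_total^2)
= (11/10) * (1 - 19.56/44.95)
alpha = 0.6213

0.6213


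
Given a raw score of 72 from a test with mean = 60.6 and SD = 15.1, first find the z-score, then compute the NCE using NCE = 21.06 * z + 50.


z = (X - mean) / SD = (72 - 60.6) / 15.1
z = 11.4 / 15.1
z = 0.755
NCE = NCE = 21.06z + 50
Carry z at full precision (z = 11.4 / 15.1) into the conversion:
NCE = 21.06 * (11.4 / 15.1) + 50 = 240.084 / 15.1 + 50
NCE = 15.8996 + 50
NCE = 65.8996

65.8996


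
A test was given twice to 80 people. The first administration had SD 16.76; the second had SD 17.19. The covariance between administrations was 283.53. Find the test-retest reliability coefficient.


r = cov(X,Y) / (SD_X * SD_Y)
r = 283.53 / (16.76 * 17.19)
r = 283.53 / 288.1044
r = 0.9841

0.9841


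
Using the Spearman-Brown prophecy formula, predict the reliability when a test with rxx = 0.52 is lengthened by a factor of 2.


r_new = (n * rxx) / (1 + (n-1) * rxx)
r_new = (2 * 0.52) / (1 + 1 * 0.52)
r_new = 1.04 / 1.52
r_new = 0.6842

0.6842


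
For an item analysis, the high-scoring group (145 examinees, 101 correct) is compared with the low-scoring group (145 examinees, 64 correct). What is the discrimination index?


p_upper = 101/145 = 0.6966
p_lower = 64/145 = 0.4414
D = 0.6966 - 0.4414 = 0.2552

0.2552


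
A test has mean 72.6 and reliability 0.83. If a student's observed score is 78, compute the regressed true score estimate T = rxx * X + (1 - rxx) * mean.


T_est = rxx * X + (1 - rxx) * mean
T_est = 0.83 * 78 + 0.17 * 72.6
T_est = 64.74 + 12.342
T_est = 77.082

77.082


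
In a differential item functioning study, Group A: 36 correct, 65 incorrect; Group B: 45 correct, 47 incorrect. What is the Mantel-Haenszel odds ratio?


Odds_A = 36/65 = 0.5538
Odds_B = 45/47 = 0.9574
OR = Odds_A / Odds_B = 0.5538 / 0.9574
Exactly, OR = (36 * 47) / (65 * 45) = 1692 / 2925
OR = 0.5785

0.5785


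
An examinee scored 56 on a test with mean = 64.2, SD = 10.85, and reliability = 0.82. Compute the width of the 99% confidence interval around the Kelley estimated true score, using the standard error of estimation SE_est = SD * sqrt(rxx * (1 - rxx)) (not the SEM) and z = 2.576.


True score estimate = 0.82*56 + 0.18*64.2 = 57.476
SE_est = SD * sqrt(rxx * (1 - rxx)) = 10.85 * sqrt(0.82 * 0.18) = 10.85 * sqrt(0.1476) = 4.168434
CI = T_est +/- z * SE_est, so width = 2 * z * SE_est = 2 * 2.576 * 4.168434
Width = 21.4758

21.4758


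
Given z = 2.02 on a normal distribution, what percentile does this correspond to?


CDF(z) = 0.5 * (1 + erf(z/sqrt(2)))
erf(1.4284) = 0.9566
CDF = 0.9783
Percentile rank = 0.9783 * 100 = 97.83

97.83


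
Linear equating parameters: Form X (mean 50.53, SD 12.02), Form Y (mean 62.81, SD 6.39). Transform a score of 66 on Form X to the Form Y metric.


slope = SD_Y / SD_X = 6.39 / 12.02 ~ 0.5316
intercept = mean_Y - slope * mean_X = 62.81 - (6.39 / 12.02) * 50.53 ~ 35.9475
Y = slope * X + intercept. To avoid rounding drift from the rounded slope/intercept, evaluate the equivalent form Y = mean_Y + SD_Y * (X - mean_X) / SD_X at full precision:
Y = 62.81 + 6.39 * (66 - 50.53) / 12.02
Y = 62.81 + 6.39 * 15.47 / 12.02
Y = 62.81 + 98.8533 / 12.02
Y = 62.81 + 8.2241
Y = 71.0341

71.0341


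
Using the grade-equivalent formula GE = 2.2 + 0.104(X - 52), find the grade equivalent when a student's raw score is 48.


raw - median = 48 - 52 = -4
slope * diff = 0.104 * -4 = -0.416
GE = 2.2 + -0.416
GE = 1.784

1.784


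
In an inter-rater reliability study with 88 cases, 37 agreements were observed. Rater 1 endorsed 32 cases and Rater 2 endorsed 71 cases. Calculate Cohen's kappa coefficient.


P_o = 37/88 = 0.420455
P_e = (32*71 + 56*17) / 7744 = 0.416322
kappa = (P_o - P_e) / (1 - P_e)
kappa = (0.420455 - 0.416322) / (1 - 0.416322)
kappa = 0.0071

0.0071


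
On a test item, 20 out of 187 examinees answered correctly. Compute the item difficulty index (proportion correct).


Item difficulty p = number correct / total examinees
p = 20 / 187
p = 0.107

0.107


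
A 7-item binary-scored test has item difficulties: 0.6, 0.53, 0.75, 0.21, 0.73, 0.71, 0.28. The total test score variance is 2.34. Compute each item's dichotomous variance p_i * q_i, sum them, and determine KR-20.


For each item, compute p_i * q_i:
  Item 1: 0.6 * 0.4 = 0.24
  Item 2: 0.53 * 0.47 = 0.2491
  Item 3: 0.75 * 0.25 = 0.1875
  Item 4: 0.21 * 0.79 = 0.1659
  Item 5: 0.73 * 0.27 = 0.1971
  Item 6: 0.71 * 0.29 = 0.2059
  Item 7: 0.28 * 0.72 = 0.2016
Sum(p_i * q_i) = 0.24 + 0.2491 + 0.1875 + 0.1659 + 0.1971 + 0.2059 + 0.2016 = 1.4471
KR-20 = (k/(k-1)) * (1 - Sum(p_i*q_i) / Var_total)
= (7/6) * (1 - 1.4471/2.34)
= 1.1667 * 0.3816
KR-20 = 0.4452

0.4452


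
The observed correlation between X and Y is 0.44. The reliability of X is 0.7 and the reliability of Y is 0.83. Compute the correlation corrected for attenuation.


r_corrected = rxy / sqrt(rxx * ryy)
= 0.44 / sqrt(0.7 * 0.83)
= 0.44 / sqrt(0.581)
= 0.44 / 0.762234
r_corrected = 0.5773

0.5773


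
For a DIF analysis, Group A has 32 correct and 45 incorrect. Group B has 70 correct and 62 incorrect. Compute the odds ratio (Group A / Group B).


Odds_A = 32/45 = 0.7111
Odds_B = 70/62 = 1.129
OR = Odds_A / Odds_B = 0.7111 / 1.129
Exactly, OR = (32 * 62) / (45 * 70) = 1984 / 3150
OR = 0.6298

0.6298


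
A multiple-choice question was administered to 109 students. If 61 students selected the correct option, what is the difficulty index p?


Item difficulty p = number correct / total examinees
p = 61 / 109
p = 0.5596

0.5596


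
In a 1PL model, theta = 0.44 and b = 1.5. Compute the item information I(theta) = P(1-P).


P = 1/(1+exp(-(0.44-1.5))) = 0.2573
I = P*(1-P) = 0.2573 * 0.7427
I = 0.1911

0.1911


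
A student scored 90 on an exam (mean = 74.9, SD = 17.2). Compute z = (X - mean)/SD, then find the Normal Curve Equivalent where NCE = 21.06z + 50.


z = (X - mean) / SD = (90 - 74.9) / 17.2
z = 15.1 / 17.2
z = 0.8779
NCE = NCE = 21.06z + 50
Carry z at full precision (z = 15.1 / 17.2) into the conversion:
NCE = 21.06 * (15.1 / 17.2) + 50 = 318.006 / 17.2 + 50
NCE = 18.4887 + 50
NCE = 68.4887

68.4887


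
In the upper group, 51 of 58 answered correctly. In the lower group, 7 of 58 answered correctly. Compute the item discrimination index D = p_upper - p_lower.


p_upper = 51/58 = 0.8793
p_lower = 7/58 = 0.1207
D = 0.8793 - 0.1207 = 0.7586

0.7586


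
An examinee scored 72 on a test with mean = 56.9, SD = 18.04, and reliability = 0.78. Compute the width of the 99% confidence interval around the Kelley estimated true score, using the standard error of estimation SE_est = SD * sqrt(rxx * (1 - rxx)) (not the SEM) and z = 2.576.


True score estimate = 0.78*72 + 0.22*56.9 = 68.678
SE_est = SD * sqrt(rxx * (1 - rxx)) = 18.04 * sqrt(0.78 * 0.22) = 18.04 * sqrt(0.1716) = 7.473003
CI = T_est +/- z * SE_est, so width = 2 * z * SE_est = 2 * 2.576 * 7.473003
Width = 38.5009

38.5009


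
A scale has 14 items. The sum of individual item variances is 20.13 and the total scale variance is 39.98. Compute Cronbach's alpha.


alpha = (k/(k-1)) * (1 - sum(si^2)/s_total^2)
= (14/13) * (1 - 20.13/39.98)
alpha = 0.5347

0.5347


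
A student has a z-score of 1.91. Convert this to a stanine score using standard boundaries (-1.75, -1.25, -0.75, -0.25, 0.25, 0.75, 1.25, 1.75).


Stanine boundaries: [-1.75, -1.25, -0.75, -0.25, 0.25, 0.75, 1.25, 1.75]
z = 1.91
Check each boundary:
  z >= -1.75 -> could be stanine 2
  z >= -1.25 -> could be stanine 3
  z >= -0.75 -> could be stanine 4
  z >= -0.25 -> could be stanine 5
  z >= 0.25 -> could be stanine 6
  z >= 0.75 -> could be stanine 7
  z >= 1.25 -> could be stanine 8
  z >= 1.75 -> could be stanine 9
Highest qualifying boundary gives stanine = 9

9


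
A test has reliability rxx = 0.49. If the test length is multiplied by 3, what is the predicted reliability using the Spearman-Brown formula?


r_new = (n * rxx) / (1 + (n-1) * rxx)
r_new = (3 * 0.49) / (1 + 2 * 0.49)
r_new = 1.47 / 1.98
r_new = 0.7424

0.7424


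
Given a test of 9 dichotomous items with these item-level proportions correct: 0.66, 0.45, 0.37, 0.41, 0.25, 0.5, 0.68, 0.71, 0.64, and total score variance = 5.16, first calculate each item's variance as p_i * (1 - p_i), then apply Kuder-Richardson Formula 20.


For each item, compute p_i * q_i:
  Item 1: 0.66 * 0.34 = 0.2244
  Item 2: 0.45 * 0.55 = 0.2475
  Item 3: 0.37 * 0.63 = 0.2331
  Item 4: 0.41 * 0.59 = 0.2419
  Item 5: 0.25 * 0.75 = 0.1875
  Item 6: 0.5 * 0.5 = 0.25
  Item 7: 0.68 * 0.32 = 0.2176
  Item 8: 0.71 * 0.29 = 0.2059
  Item 9: 0.64 * 0.36 = 0.2304
Sum(p_i * q_i) = 0.2244 + 0.2475 + 0.2331 + 0.2419 + 0.1875 + 0.25 + 0.2176 + 0.2059 + 0.2304 = 2.0383
KR-20 = (k/(k-1)) * (1 - Sum(p_i*q_i) / Var_total)
= (9/8) * (1 - 2.0383/5.16)
= 1.125 * 0.605
KR-20 = 0.6806

0.6806


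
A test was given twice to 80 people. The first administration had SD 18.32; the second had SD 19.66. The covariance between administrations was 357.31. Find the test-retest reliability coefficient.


r = cov(X,Y) / (SD_X * SD_Y)
r = 357.31 / (18.32 * 19.66)
r = 357.31 / 360.1712
r = 0.9921

0.9921


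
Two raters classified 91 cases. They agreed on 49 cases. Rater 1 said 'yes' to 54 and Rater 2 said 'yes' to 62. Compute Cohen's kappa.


P_o = 49/91 = 0.538462
P_e = (54*62 + 37*29) / 8281 = 0.533873
kappa = (P_o - P_e) / (1 - P_e)
kappa = (0.538462 - 0.533873) / (1 - 0.533873)
kappa = 0.0098

0.0098


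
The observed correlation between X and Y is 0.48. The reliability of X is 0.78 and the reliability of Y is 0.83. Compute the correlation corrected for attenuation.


r_corrected = rxy / sqrt(rxx * ryy)
= 0.48 / sqrt(0.78 * 0.83)
= 0.48 / sqrt(0.6474)
= 0.48 / 0.804612
r_corrected = 0.5966

0.5966


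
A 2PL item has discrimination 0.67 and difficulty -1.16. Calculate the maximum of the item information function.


For 2PL, max info at theta = b = -1.16
I_max = a^2 / 4 = 0.67^2 / 4
= 0.4489 / 4
I_max = 0.1122

0.1122


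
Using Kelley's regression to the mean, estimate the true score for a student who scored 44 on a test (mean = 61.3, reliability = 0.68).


T_est = rxx * X + (1 - rxx) * mean
T_est = 0.68 * 44 + 0.32 * 61.3
T_est = 29.92 + 19.616
T_est = 49.536

49.536


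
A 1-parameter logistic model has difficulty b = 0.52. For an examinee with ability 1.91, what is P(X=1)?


theta - b = 1.91 - 0.52 = 1.39
exp(-(theta - b)) = exp(-1.39) = 0.2491
P = 1 / (1 + 0.2491)
P = 0.8006

0.8006


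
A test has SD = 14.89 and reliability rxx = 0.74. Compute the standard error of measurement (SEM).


SEM = SD * sqrt(1 - rxx)
SEM = 14.89 * sqrt(1 - 0.74)
SEM = 14.89 * sqrt(0.26) = 14.89 * 0.509902
SEM = 7.5924

7.5924


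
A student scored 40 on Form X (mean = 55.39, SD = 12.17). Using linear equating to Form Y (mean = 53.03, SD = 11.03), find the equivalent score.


slope = SD_Y / SD_X = 11.03 / 12.17 ~ 0.9063
intercept = mean_Y - slope * mean_X = 53.03 - (11.03 / 12.17) * 55.39 ~ 2.8285
Y = slope * X + intercept. To avoid rounding drift from the rounded slope/intercept, evaluate the equivalent form Y = mean_Y + SD_Y * (X - mean_X) / SD_X at full precision:
Y = 53.03 + 11.03 * (40 - 55.39) / 12.17
Y = 53.03 - 11.03 * 15.39 / 12.17
Y = 53.03 - 169.7517 / 12.17
Y = 53.03 - 13.9484
Y = 39.0816

39.0816


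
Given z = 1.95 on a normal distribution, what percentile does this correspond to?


CDF(z) = 0.5 * (1 + erf(z/sqrt(2)))
erf(1.3789) = 0.9488
CDF = 0.9744
Percentile rank = 0.9744 * 100 = 97.44

97.44


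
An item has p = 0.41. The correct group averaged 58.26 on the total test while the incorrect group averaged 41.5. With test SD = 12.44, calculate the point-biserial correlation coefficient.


q = 1 - p = 0.59
rpb = ((M1 - M0) / SD) * sqrt(p * q)
rpb = ((58.26 - 41.5) / 12.44) * sqrt(0.41 * 0.59)
rpb = 0.6626

0.6626


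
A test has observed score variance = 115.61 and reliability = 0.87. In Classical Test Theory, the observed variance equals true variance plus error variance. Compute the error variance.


var_true = rxx * var_obs = 0.87 * 115.61 = 100.5807
var_error = var_obs - var_true
var_error = 115.61 - 100.5807
var_error = 15.0293

15.0293


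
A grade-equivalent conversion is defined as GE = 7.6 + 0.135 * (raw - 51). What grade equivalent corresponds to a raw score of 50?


raw - median = 50 - 51 = -1
slope * diff = 0.135 * -1 = -0.135
GE = 7.6 + -0.135
GE = 7.465

7.465


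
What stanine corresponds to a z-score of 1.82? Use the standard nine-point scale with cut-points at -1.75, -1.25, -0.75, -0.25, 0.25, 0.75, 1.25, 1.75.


Stanine boundaries: [-1.75, -1.25, -0.75, -0.25, 0.25, 0.75, 1.25, 1.75]
z = 1.82
Check each boundary:
  z >= -1.75 -> could be stanine 2
  z >= -1.25 -> could be stanine 3
  z >= -0.75 -> could be stanine 4
  z >= -0.25 -> could be stanine 5
  z >= 0.25 -> could be stanine 6
  z >= 0.75 -> could be stanine 7
  z >= 1.25 -> could be stanine 8
  z >= 1.75 -> could be stanine 9
Highest qualifying boundary gives stanine = 9

9
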